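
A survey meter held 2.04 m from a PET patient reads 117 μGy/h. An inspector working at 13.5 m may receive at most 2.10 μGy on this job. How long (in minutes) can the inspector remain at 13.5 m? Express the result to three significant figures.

Since intensity falls as 1/r², rate at 13.5 m:
117 × (2.04/13.5)² = 117 × 0.02283 = 2.671 μGy/h.
Stay time = 2.10 μGy ÷ 2.671 μGy/h = 0.7862 h = 47.17 min.

47.2 min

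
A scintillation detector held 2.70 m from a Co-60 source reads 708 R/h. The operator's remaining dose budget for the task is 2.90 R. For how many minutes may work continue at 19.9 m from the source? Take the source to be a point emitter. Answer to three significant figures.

Since intensity falls as 1/r², rate at 19.9 m:
(2.70/19.9)² = 0.01841, so 708 × 0.01841 = 13.03 R/h.
Stay time = 2.90 R ÷ 13.03 R/h = 0.2226 h = 13.36 min.

13.4 min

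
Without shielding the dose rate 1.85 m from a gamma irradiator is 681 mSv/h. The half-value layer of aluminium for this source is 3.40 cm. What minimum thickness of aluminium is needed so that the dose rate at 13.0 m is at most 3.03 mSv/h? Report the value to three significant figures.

7.43 cm

At 13.0 m, distance alone gives 681 × (1.85/13.0)² = 681 × 0.02025 = 13.79 mSv/h.
Further attenuation needed: 13.79/3.03 = 4.551.
n = log₂(4.551) = 2.186 half-value layers.
Thickness = 2.186 × 3.40 cm = 7.432 cm.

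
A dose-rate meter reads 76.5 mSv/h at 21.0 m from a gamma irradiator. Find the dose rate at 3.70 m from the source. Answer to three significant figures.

Applying the 1/r² law, the rate at 3.70 m is
76.5 × (21.0/3.70)² = 76.5 × 32.21 = 2464 mSv/h.

2460 mSv/h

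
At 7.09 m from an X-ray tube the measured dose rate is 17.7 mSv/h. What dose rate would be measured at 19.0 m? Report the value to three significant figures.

Since intensity falls as 1/r², scaling from 7.09 m to 19.0 m:
(7.09/19.0)² = 0.1392, so 17.7 × 0.1392 = 2.464 mSv/h.

2.46 mSv/h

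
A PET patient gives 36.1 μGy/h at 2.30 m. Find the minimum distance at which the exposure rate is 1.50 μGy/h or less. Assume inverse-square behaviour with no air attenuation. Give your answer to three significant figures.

Using I₁d₁² = I₂d₂², d₂ = d₁·√(I₁/I₂).
I₁/I₂ = 36.1/1.50 = 24.07, so d₂ = 2.30 × √24.07 = 11.28 m.

11.3 m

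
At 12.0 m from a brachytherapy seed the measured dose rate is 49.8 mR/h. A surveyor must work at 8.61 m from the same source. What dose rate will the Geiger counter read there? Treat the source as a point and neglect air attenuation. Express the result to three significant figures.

96.7 mR/h

Applying the 1/r² law, scaling from 12.0 m to 8.61 m:
49.8 × (12.0/8.61)² = 49.8 × 1.942 = 96.71 mR/h.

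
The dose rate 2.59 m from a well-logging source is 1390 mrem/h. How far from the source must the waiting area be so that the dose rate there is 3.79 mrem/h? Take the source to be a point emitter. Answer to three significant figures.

Intensity scales as (d₁/d₂)², so d₂ = d₁·√(I₁/I₂).
I₁/I₂ = 1390/3.79 = 366.8, so d₂ = 2.59 × √366.8 = 49.60 m.

49.6 m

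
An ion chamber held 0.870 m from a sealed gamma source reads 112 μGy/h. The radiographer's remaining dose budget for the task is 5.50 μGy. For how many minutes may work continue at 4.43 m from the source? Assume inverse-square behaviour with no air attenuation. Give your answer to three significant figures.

By the inverse-square law, rate at 4.43 m:
112 × (0.870/4.43)² = 112 × 0.03857 = 4.320 μGy/h.
Stay time = 5.50 μGy ÷ 4.320 μGy/h = 1.273 h = 76.38 min.

76.4 min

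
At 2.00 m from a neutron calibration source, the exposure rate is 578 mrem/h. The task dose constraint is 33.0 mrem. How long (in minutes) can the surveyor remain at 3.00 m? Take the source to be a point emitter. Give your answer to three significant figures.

Since intensity falls as 1/r², rate at 3.00 m:
578 × (2.00/3.00)² = 578 × 0.4444 = 256.9 mrem/h.
Stay time = 33.0 mrem ÷ 256.9 mrem/h = 0.1285 h = 7.710 min.

7.71 min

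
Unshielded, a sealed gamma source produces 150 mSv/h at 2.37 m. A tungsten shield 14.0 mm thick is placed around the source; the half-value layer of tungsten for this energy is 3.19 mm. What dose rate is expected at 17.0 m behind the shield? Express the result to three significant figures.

0.139 mSv/h

Distance alone: (2.37/17.0)² = 0.01944, so 150 × 0.01944 = 2.916 mSv/h.
Shield: 14.0/3.19 = 4.389 half-value layers → attenuation 2^(−4.389) = 0.04773.
Combined: 2.916 × 0.04773 = 0.1392 mSv/h.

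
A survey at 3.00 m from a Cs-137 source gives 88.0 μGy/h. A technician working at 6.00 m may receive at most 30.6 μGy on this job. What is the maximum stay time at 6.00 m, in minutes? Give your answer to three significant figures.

Intensity scales as (d₁/d₂)², so rate at 6.00 m:
88.0 × (3.00/6.00)² = 88.0 × 0.2500 = 22.00 μGy/h.
Stay time = 30.6 μGy ÷ 22.00 μGy/h = 1.391 h = 83.46 min.

83.5 min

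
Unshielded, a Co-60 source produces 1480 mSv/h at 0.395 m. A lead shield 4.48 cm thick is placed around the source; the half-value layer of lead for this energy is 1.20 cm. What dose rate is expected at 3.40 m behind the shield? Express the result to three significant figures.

Distance alone: 1480 × (0.395/3.40)² = 1480 × 0.01350 = 19.98 mSv/h.
Shield: 4.48/1.20 = 3.733 half-value layers → attenuation 2^(−3.733) = 0.07521.
Combined: 19.98 × 0.07521 = 1.503 mSv/h.

1.50 mSv/h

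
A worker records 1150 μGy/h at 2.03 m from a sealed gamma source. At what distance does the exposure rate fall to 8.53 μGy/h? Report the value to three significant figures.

Applying the 1/r² law, d₂ = d₁·√(I₁/I₂).
I₁/I₂ = 1150/8.53 = 134.8, so d₂ = 2.03 × √134.8 = 23.57 m.

23.6 m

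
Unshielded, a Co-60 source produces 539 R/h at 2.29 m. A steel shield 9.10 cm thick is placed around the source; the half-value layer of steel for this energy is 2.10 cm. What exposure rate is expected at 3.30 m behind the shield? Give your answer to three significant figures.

Distance alone: 539 × (2.29/3.30)² = 539 × 0.4816 = 259.6 R/h.
Shield: 9.10/2.10 = 4.333 half-value layers → attenuation 2^(−4.333) = 0.04962.
Combined: 259.6 × 0.04962 = 12.88 R/h.

12.9 R/h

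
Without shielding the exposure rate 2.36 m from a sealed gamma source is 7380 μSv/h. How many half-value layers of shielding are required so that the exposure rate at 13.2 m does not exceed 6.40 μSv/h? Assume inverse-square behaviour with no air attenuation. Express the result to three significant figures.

5.20 half-value layers

At 13.2 m, distance alone gives (2.36/13.2)² = 0.03197, so 7380 × 0.03197 = 235.9 μSv/h.
Further attenuation needed: 235.9/6.40 = 36.86.
n = log₂(36.86) = 5.204 half-value layers.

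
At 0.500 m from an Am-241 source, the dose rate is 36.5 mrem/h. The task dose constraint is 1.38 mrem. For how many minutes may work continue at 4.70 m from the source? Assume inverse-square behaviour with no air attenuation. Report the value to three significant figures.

200 min

Applying the 1/r² law, rate at 4.70 m:
(0.500/4.70)² = 0.01132, so 36.5 × 0.01132 = 0.4132 mrem/h.
Stay time = 1.38 mrem ÷ 0.4132 mrem/h = 3.340 h = 200.4 min.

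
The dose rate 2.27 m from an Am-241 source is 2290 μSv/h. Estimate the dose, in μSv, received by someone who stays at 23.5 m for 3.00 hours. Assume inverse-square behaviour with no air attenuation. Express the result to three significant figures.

By the inverse-square law, rate at 23.5 m:
(2.27/23.5)² = 0.009331, so 2290 × 0.009331 = 21.37 μSv/h.
Dose = rate × time = 21.37 μSv/h × 3.000 h = 64.11 μSv.

64.1 μSv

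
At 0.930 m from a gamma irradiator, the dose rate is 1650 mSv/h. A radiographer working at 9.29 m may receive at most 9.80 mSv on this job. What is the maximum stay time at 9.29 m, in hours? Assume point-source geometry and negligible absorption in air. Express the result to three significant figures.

0.593 h

Since intensity falls as 1/r², rate at 9.29 m:
1650 × (0.930/9.29)² = 1650 × 0.01002 = 16.53 mSv/h.
Stay time = 9.80 mSv ÷ 16.53 mSv/h = 0.5929 h.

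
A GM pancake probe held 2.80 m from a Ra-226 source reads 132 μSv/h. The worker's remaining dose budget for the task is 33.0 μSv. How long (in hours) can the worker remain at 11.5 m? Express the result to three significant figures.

Applying the 1/r² law, rate at 11.5 m:
132 × (2.80/11.5)² = 132 × 0.05928 = 7.825 μSv/h.
Stay time = 33.0 μSv ÷ 7.825 μSv/h = 4.217 h.

4.22 h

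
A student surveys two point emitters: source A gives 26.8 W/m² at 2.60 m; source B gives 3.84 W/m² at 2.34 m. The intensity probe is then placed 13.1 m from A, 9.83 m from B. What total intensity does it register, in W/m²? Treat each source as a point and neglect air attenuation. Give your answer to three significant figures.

1.27 W/m²

By superposition, sum each source's inverse-square contribution:
A: 26.8 × (2.60/13.1)² = 1.056 W/m²
B: 3.84 × (2.34/9.83)² = 0.2176 W/m²
Total = 1.056 + 0.2176 = 1.274 W/m².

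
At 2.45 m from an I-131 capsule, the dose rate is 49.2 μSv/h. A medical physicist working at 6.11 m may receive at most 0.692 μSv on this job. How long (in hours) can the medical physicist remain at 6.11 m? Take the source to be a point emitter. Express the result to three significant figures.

Intensity scales as (d₁/d₂)², so rate at 6.11 m:
49.2 × (2.45/6.11)² = 49.2 × 0.1608 = 7.911 μSv/h.
Stay time = 0.692 μSv ÷ 7.911 μSv/h = 0.08747 h.

0.0875 h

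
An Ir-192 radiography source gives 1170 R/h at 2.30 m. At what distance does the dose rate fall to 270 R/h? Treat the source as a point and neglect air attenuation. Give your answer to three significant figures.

Applying the 1/r² law, d₂ = d₁·√(I₁/I₂).
I₁/I₂ = 1170/270 = 4.333, so d₂ = 2.30 × √4.333 = 4.788 m.

4.79 m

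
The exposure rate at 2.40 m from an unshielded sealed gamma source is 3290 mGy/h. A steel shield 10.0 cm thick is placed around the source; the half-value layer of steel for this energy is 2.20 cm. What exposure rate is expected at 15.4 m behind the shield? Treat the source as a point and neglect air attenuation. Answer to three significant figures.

Distance alone: (2.40/15.4)² = 0.02429, so 3290 × 0.02429 = 79.91 mGy/h.
Shield: 10.0/2.20 = 4.545 half-value layers → attenuation 2^(−4.545) = 0.04284.
Combined: 79.91 × 0.04284 = 3.423 mGy/h.

3.42 mGy/h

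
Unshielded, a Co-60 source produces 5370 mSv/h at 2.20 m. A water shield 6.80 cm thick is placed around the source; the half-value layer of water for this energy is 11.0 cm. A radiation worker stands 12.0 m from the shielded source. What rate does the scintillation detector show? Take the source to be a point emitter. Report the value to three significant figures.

118 mSv/h

Distance alone: 5370 × (2.20/12.0)² = 5370 × 0.03361 = 180.5 mSv/h.
Shield: 6.80/11.0 = 0.6182 half-value layers → attenuation 2^(−0.6182) = 0.6515.
Combined: 180.5 × 0.6515 = 117.6 mSv/h.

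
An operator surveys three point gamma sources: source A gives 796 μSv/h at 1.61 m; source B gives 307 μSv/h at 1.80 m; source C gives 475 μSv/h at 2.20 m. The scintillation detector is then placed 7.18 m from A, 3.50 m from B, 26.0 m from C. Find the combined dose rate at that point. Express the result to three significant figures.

Each source contributes Iᵢ·(dᵢ/rᵢ)²; contributions add.
A: 796 × (1.61/7.18)² = 40.02 μSv/h
B: 307 × (1.80/3.50)² = 81.20 μSv/h
C: 475 × (2.20/26.0)² = 3.401 μSv/h
Total = 40.02 + 81.20 + 3.401 = 124.6 μSv/h.

125 μSv/h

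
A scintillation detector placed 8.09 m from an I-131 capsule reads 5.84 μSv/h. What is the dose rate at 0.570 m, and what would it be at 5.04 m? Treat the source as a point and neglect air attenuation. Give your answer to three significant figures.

Intensity scales as (d₁/d₂)², so
At 0.570 m: 5.84 × (8.09/0.570)² = 5.84 × 201.4 = 1176 μSv/h
At 5.04 m: (0.570/5.04)² = 0.01279, so 1176 × 0.01279 = 15.04 μSv/h.

1180 μSv/h; 15.0 μSv/h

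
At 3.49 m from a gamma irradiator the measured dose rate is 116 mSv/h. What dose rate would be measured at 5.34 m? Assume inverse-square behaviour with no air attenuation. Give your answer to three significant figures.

Since intensity falls as 1/r², scaling from 3.49 m to 5.34 m:
(3.49/5.34)² = 0.4271, so 116 × 0.4271 = 49.54 mSv/h.

49.5 mSv/h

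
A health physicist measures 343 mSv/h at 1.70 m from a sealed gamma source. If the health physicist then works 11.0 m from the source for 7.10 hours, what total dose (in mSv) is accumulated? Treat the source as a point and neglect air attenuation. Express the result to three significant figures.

58.2 mSv

Intensity scales as (d₁/d₂)², so rate at 11.0 m:
343 × (1.70/11.0)² = 343 × 0.02388 = 8.191 mSv/h.
Dose = rate × time = 8.191 mSv/h × 7.100 h = 58.16 mSv.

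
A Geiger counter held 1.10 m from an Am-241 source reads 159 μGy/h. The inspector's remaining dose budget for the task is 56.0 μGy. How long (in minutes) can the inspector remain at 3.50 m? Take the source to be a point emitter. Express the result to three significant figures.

214 min

By the inverse-square law, rate at 3.50 m:
(1.10/3.50)² = 0.09878, so 159 × 0.09878 = 15.71 μGy/h.
Stay time = 56.0 μGy ÷ 15.71 μGy/h = 3.565 h = 213.9 min.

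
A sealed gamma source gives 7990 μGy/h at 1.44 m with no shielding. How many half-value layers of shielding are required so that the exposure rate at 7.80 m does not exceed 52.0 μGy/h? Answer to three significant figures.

At 7.80 m, distance alone gives 7990 × (1.44/7.80)² = 7990 × 0.03408 = 272.3 μGy/h.
Further attenuation needed: 272.3/52.0 = 5.237.
n = log₂(5.237) = 2.389 half-value layers.

2.39 half-value layers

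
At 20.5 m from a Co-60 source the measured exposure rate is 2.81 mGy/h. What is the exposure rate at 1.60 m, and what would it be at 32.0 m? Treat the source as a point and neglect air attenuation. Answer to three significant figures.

Using I₁d₁² = I₂d₂²,
At 1.60 m: (20.5/1.60)² = 164.2, so 2.81 × 164.2 = 461.4 mGy/h
At 32.0 m: 461.4 × (1.60/32.0)² = 461.4 × 0.002500 = 1.153 mGy/h.

461 mGy/h; 1.15 mGy/h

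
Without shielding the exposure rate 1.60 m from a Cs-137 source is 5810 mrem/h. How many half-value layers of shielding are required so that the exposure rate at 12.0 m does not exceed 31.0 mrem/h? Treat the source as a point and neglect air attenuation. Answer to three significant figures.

1.74 half-value layers

At 12.0 m, distance alone gives 5810 × (1.60/12.0)² = 5810 × 0.01778 = 103.3 mrem/h.
Further attenuation needed: 103.3/31.0 = 3.332.
n = log₂(3.332) = 1.736 half-value layers.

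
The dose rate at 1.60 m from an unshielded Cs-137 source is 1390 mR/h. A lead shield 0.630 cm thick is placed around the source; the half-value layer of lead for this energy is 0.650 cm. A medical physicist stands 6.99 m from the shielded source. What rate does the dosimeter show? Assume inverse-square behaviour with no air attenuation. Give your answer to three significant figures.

37.2 mR/h

Distance alone: (1.60/6.99)² = 0.05239, so 1390 × 0.05239 = 72.82 mR/h.
Shield: 0.630/0.650 = 0.9692 half-value layers → attenuation 2^(−0.9692) = 0.5108.
Combined: 72.82 × 0.5108 = 37.20 mR/h.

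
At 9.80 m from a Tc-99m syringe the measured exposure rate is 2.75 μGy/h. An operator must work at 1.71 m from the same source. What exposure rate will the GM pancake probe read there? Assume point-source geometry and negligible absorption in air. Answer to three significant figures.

By the inverse-square law, scaling from 9.80 m to 1.71 m:
2.75 × (9.80/1.71)² = 2.75 × 32.84 = 90.31 μGy/h.

90.3 μGy/h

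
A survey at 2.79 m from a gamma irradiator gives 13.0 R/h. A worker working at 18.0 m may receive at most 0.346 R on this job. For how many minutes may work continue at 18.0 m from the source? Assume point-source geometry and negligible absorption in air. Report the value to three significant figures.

66.5 min

Using I₁d₁² = I₂d₂², rate at 18.0 m:
(2.79/18.0)² = 0.02403, so 13.0 × 0.02403 = 0.3124 R/h.
Stay time = 0.346 R ÷ 0.3124 R/h = 1.108 h = 66.48 min.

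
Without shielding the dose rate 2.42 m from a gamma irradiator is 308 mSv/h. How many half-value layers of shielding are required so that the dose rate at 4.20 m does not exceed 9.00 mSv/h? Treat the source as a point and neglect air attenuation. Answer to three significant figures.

At 4.20 m, distance alone gives (2.42/4.20)² = 0.3320, so 308 × 0.3320 = 102.3 mSv/h.
Further attenuation needed: 102.3/9.00 = 11.37.
n = log₂(11.37) = 3.507 half-value layers.

3.51 half-value layers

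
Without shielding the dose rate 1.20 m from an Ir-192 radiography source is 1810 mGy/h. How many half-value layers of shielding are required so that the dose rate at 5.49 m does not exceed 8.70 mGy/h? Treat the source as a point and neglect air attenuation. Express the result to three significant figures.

3.31 half-value layers

At 5.49 m, distance alone gives (1.20/5.49)² = 0.04778, so 1810 × 0.04778 = 86.48 mGy/h.
Further attenuation needed: 86.48/8.70 = 9.940.
n = log₂(9.940) = 3.313 half-value layers.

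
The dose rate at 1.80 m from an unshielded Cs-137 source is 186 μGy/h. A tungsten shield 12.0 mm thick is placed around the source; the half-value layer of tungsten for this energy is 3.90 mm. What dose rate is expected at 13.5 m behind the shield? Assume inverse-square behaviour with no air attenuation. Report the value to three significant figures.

0.392 μGy/h

Distance alone: (1.80/13.5)² = 0.01778, so 186 × 0.01778 = 3.307 μGy/h.
Shield: 12.0/3.90 = 3.077 half-value layers → attenuation 2^(−3.077) = 0.1185.
Combined: 3.307 × 0.1185 = 0.3919 μGy/h.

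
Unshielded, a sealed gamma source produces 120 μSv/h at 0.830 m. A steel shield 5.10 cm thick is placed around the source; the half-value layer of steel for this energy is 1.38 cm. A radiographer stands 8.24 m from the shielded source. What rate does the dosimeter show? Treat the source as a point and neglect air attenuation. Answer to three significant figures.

0.0940 μSv/h

Distance alone: 120 × (0.830/8.24)² = 120 × 0.01015 = 1.218 μSv/h.
Shield: 5.10/1.38 = 3.696 half-value layers → attenuation 2^(−3.696) = 0.07716.
Combined: 1.218 × 0.07716 = 0.09398 μSv/h.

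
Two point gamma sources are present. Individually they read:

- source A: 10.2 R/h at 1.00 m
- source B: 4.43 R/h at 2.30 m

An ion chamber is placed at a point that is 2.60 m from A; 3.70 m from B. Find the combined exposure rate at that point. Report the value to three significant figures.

3.22 R/h

Each source contributes Iᵢ·(dᵢ/rᵢ)²; contributions add.
A: 10.2 × (1.00/2.60)² = 1.509 R/h
B: 4.43 × (2.30/3.70)² = 1.712 R/h
Total = 1.509 + 1.712 = 3.221 R/h.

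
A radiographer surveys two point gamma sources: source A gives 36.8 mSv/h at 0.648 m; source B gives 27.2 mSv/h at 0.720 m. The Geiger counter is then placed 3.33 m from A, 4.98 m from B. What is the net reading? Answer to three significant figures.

1.96 mSv/h

By superposition, sum each source's inverse-square contribution:
A: 36.8 × (0.648/3.33)² = 1.394 mSv/h
B: 27.2 × (0.720/4.98)² = 0.5686 mSv/h
Total = 1.394 + 0.5686 = 1.963 mSv/h.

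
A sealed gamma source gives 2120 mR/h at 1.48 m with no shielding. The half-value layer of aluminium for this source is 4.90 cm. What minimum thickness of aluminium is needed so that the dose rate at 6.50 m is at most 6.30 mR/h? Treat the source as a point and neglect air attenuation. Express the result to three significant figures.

20.2 cm

At 6.50 m, distance alone gives 2120 × (1.48/6.50)² = 2120 × 0.05184 = 109.9 mR/h.
Further attenuation needed: 109.9/6.30 = 17.44.
n = log₂(17.44) = 4.124 half-value layers.
Thickness = 4.124 × 4.90 cm = 20.21 cm.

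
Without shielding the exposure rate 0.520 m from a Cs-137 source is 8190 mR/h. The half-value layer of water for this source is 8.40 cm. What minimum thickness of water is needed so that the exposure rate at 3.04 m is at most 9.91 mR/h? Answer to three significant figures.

38.6 cm

At 3.04 m, distance alone gives 8190 × (0.520/3.04)² = 8190 × 0.02926 = 239.6 mR/h.
Further attenuation needed: 239.6/9.91 = 24.18.
n = log₂(24.18) = 4.596 half-value layers.
Thickness = 4.596 × 8.40 cm = 38.61 cm.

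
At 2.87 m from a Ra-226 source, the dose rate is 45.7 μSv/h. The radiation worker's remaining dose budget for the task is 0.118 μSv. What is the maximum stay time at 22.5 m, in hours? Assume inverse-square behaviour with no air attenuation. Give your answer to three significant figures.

0.159 h

Intensity scales as (d₁/d₂)², so rate at 22.5 m:
(2.87/22.5)² = 0.01627, so 45.7 × 0.01627 = 0.7435 μSv/h.
Stay time = 0.118 μSv ÷ 0.7435 μSv/h = 0.1587 h.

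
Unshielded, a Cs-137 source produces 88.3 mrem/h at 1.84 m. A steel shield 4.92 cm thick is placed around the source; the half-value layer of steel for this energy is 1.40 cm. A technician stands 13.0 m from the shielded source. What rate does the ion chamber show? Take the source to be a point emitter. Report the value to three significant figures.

Distance alone: 88.3 × (1.84/13.0)² = 88.3 × 0.02003 = 1.769 mrem/h.
Shield: 4.92/1.40 = 3.514 half-value layers → attenuation 2^(−3.514) = 0.08753.
Combined: 1.769 × 0.08753 = 0.1548 mrem/h.

0.155 mrem/h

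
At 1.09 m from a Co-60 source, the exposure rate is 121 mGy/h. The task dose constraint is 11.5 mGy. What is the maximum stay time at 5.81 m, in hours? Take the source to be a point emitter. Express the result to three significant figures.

2.70 h

Using I₁d₁² = I₂d₂², rate at 5.81 m:
(1.09/5.81)² = 0.03520, so 121 × 0.03520 = 4.259 mGy/h.
Stay time = 11.5 mGy ÷ 4.259 mGy/h = 2.700 h.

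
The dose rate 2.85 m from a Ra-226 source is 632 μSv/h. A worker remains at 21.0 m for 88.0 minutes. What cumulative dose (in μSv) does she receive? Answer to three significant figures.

17.1 μSv

By the inverse-square law, rate at 21.0 m:
632 × (2.85/21.0)² = 632 × 0.01842 = 11.64 μSv/h.
Dose = rate × time = 11.64 μSv/h × 1.467 h = 17.08 μSv.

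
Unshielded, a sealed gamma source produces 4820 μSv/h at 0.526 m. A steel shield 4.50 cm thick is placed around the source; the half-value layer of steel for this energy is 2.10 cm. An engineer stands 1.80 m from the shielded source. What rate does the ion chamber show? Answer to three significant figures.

93.2 μSv/h

Distance alone: (0.526/1.80)² = 0.08539, so 4820 × 0.08539 = 411.6 μSv/h.
Shield: 4.50/2.10 = 2.143 half-value layers → attenuation 2^(−2.143) = 0.2264.
Combined: 411.6 × 0.2264 = 93.19 μSv/h.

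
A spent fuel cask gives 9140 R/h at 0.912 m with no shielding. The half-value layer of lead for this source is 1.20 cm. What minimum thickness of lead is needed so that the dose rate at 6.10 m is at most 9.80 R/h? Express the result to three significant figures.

5.26 cm

At 6.10 m, distance alone gives (0.912/6.10)² = 0.02235, so 9140 × 0.02235 = 204.3 R/h.
Further attenuation needed: 204.3/9.80 = 20.85.
n = log₂(20.85) = 4.382 half-value layers.
Thickness = 4.382 × 1.20 cm = 5.258 cm.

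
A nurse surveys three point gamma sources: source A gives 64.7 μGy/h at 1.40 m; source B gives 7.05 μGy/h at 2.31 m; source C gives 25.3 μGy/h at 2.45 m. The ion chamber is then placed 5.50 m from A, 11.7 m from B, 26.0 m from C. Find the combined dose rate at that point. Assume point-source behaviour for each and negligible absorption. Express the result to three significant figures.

4.69 μGy/h

By superposition, sum each source's inverse-square contribution:
A: 64.7 × (1.40/5.50)² = 4.192 μGy/h
B: 7.05 × (2.31/11.7)² = 0.2748 μGy/h
C: 25.3 × (2.45/26.0)² = 0.2246 μGy/h
Total = 4.192 + 0.2748 + 0.2246 = 4.691 μGy/h.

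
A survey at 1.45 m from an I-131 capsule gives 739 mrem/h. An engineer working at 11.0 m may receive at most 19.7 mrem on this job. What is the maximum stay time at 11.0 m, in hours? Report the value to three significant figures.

1.53 h

Intensity scales as (d₁/d₂)², so rate at 11.0 m:
739 × (1.45/11.0)² = 739 × 0.01738 = 12.84 mrem/h.
Stay time = 19.7 mrem ÷ 12.84 mrem/h = 1.534 h.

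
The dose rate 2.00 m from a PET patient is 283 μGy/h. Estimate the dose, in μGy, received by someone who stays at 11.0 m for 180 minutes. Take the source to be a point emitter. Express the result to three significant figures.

28.1 μGy

Using I₁d₁² = I₂d₂², rate at 11.0 m:
283 × (2.00/11.0)² = 283 × 0.03306 = 9.356 μGy/h.
Dose = rate × time = 9.356 μGy/h × 3.000 h = 28.07 μGy.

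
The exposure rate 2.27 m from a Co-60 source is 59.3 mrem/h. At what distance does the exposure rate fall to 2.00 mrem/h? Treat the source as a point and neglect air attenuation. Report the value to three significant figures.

Applying the 1/r² law, d₂ = d₁·√(I₁/I₂).
I₁/I₂ = 59.3/2.00 = 29.65, so d₂ = 2.27 × √29.65 = 12.36 m.

12.4 m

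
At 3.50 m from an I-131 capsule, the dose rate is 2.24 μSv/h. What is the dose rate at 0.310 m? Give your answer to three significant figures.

Intensity scales as (d₁/d₂)², so the rate at 0.310 m is
(3.50/0.310)² = 127.5, so 2.24 × 127.5 = 285.6 μSv/h.

286 μSv/h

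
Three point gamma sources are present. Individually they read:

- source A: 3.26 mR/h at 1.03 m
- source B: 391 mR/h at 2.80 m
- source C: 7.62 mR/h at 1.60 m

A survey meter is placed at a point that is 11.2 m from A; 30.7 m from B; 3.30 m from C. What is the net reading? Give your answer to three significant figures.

5.07 mR/h

By superposition, sum each source's inverse-square contribution:
A: 3.26 × (1.03/11.2)² = 0.02757 mR/h
B: 391 × (2.80/30.7)² = 3.252 mR/h
C: 7.62 × (1.60/3.30)² = 1.791 mR/h
Total = 0.02757 + 3.252 + 1.791 = 5.071 mR/h.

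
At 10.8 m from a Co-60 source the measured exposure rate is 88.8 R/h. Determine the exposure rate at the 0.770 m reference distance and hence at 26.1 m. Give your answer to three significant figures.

17500 R/h; 15.2 R/h

Using I₁d₁² = I₂d₂²,
At 0.770 m: 88.8 × (10.8/0.770)² = 88.8 × 196.7 = 17470 R/h
At 26.1 m: 17470 × (0.770/26.1)² = 17470 × 0.0008704 = 15.21 R/h.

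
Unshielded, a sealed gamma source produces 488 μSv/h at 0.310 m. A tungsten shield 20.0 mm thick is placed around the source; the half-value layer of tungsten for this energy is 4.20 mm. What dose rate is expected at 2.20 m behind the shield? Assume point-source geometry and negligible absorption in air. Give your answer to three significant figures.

0.357 μSv/h

Distance alone: 488 × (0.310/2.20)² = 488 × 0.01986 = 9.692 μSv/h.
Shield: 20.0/4.20 = 4.762 half-value layers → attenuation 2^(−4.762) = 0.03685.
Combined: 9.692 × 0.03685 = 0.3572 μSv/h.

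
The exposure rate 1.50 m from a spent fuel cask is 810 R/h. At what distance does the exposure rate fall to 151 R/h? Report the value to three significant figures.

3.47 m

By the inverse-square law, d₂ = d₁·√(I₁/I₂).
I₁/I₂ = 810/151 = 5.364, so d₂ = 1.50 × √5.364 = 3.474 m.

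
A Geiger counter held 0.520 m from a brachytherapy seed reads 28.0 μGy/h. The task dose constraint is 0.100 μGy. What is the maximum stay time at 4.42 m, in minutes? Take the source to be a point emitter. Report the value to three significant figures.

15.5 min

Using I₁d₁² = I₂d₂², rate at 4.42 m:
28.0 × (0.520/4.42)² = 28.0 × 0.01384 = 0.3875 μGy/h.
Stay time = 0.100 μGy ÷ 0.3875 μGy/h = 0.2581 h = 15.49 min.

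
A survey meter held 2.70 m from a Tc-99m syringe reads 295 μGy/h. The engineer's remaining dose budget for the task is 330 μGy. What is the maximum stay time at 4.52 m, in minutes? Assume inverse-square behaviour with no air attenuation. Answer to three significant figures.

188 min

Applying the 1/r² law, rate at 4.52 m:
295 × (2.70/4.52)² = 295 × 0.3568 = 105.3 μGy/h.
Stay time = 330 μGy ÷ 105.3 μGy/h = 3.134 h = 188.0 min.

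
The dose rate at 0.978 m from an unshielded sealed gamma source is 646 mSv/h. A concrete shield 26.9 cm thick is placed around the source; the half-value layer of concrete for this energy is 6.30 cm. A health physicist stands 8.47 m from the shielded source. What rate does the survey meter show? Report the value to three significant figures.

0.446 mSv/h

Distance alone: (0.978/8.47)² = 0.01333, so 646 × 0.01333 = 8.611 mSv/h.
Shield: 26.9/6.30 = 4.270 half-value layers → attenuation 2^(−4.270) = 0.05183.
Combined: 8.611 × 0.05183 = 0.4463 mSv/h.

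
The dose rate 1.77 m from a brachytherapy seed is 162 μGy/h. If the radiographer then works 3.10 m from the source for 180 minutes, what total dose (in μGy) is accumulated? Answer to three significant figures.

By the inverse-square law, rate at 3.10 m:
162 × (1.77/3.10)² = 162 × 0.3260 = 52.81 μGy/h.
Dose = rate × time = 52.81 μGy/h × 3.000 h = 158.4 μGy.

158 μGy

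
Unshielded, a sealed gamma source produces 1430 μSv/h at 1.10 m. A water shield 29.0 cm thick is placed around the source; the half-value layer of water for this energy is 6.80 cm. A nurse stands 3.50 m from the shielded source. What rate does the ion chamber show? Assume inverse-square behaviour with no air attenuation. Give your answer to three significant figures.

Distance alone: (1.10/3.50)² = 0.09878, so 1430 × 0.09878 = 141.3 μSv/h.
Shield: 29.0/6.80 = 4.265 half-value layers → attenuation 2^(−4.265) = 0.05201.
Combined: 141.3 × 0.05201 = 7.349 μSv/h.

7.35 μSv/h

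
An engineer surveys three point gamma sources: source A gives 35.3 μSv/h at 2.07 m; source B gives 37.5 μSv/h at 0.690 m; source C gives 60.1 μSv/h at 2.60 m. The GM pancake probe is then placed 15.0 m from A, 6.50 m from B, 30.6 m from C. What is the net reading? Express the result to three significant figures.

Each source contributes Iᵢ·(dᵢ/rᵢ)²; contributions add.
A: 35.3 × (2.07/15.0)² = 0.6723 μSv/h
B: 37.5 × (0.690/6.50)² = 0.4226 μSv/h
C: 60.1 × (2.60/30.6)² = 0.4339 μSv/h
Total = 0.6723 + 0.4226 + 0.4339 = 1.529 μSv/h.

1.53 μSv/h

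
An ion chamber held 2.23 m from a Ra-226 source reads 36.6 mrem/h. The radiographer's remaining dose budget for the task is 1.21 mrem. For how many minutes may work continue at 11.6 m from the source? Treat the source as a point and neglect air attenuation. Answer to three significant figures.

53.7 min

Since intensity falls as 1/r², rate at 11.6 m:
36.6 × (2.23/11.6)² = 36.6 × 0.03696 = 1.353 mrem/h.
Stay time = 1.21 mrem ÷ 1.353 mrem/h = 0.8943 h = 53.66 min.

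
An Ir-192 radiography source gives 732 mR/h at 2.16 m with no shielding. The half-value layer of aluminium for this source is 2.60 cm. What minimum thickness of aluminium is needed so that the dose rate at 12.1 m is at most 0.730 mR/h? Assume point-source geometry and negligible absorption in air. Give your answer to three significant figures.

13.0 cm

At 12.1 m, distance alone gives 732 × (2.16/12.1)² = 732 × 0.03187 = 23.33 mR/h.
Further attenuation needed: 23.33/0.730 = 31.96.
n = log₂(31.96) = 4.998 half-value layers.
Thickness = 4.998 × 2.60 cm = 12.99 cm.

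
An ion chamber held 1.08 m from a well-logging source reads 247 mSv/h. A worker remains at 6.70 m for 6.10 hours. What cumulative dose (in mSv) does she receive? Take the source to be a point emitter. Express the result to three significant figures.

39.1 mSv

By the inverse-square law, rate at 6.70 m:
(1.08/6.70)² = 0.02598, so 247 × 0.02598 = 6.417 mSv/h.
Dose = rate × time = 6.417 mSv/h × 6.100 h = 39.14 mSv.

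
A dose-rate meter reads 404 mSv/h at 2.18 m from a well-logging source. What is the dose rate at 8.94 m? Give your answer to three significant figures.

Applying the 1/r² law, the rate at 8.94 m is
(2.18/8.94)² = 0.05946, so 404 × 0.05946 = 24.02 mSv/h.

24.0 mSv/h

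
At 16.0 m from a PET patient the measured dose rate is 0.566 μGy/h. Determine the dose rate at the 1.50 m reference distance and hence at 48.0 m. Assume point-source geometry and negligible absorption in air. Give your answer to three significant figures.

64.4 μGy/h; 0.0629 μGy/h

Intensity scales as (d₁/d₂)², so
At 1.50 m: 0.566 × (16.0/1.50)² = 0.566 × 113.8 = 64.41 μGy/h
At 48.0 m: 64.41 × (1.50/48.0)² = 64.41 × 0.0009766 = 0.06290 μGy/h.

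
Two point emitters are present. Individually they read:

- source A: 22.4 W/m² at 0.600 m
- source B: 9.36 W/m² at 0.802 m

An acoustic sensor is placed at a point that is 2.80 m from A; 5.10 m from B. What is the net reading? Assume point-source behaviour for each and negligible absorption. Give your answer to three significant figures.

By superposition, sum each source's inverse-square contribution:
A: 22.4 × (0.600/2.80)² = 1.029 W/m²
B: 9.36 × (0.802/5.10)² = 0.2315 W/m²
Total = 1.029 + 0.2315 = 1.260 W/m².

1.26 W/m²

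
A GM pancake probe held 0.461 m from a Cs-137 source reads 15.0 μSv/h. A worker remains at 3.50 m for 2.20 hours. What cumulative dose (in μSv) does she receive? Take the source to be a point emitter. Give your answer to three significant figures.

Using I₁d₁² = I₂d₂², rate at 3.50 m:
(0.461/3.50)² = 0.01735, so 15.0 × 0.01735 = 0.2603 μSv/h.
Dose = rate × time = 0.2603 μSv/h × 2.200 h = 0.5727 μSv.

0.573 μSv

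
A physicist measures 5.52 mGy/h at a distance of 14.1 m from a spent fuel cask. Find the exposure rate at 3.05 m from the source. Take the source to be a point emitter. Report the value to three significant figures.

118 mGy/h

Since intensity falls as 1/r², the rate at 3.05 m is
5.52 × (14.1/3.05)² = 5.52 × 21.37 = 118.0 mGy/h.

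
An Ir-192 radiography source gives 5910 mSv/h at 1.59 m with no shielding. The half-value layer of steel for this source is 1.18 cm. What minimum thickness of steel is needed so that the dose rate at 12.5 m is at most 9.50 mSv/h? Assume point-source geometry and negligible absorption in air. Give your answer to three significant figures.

3.93 cm

At 12.5 m, distance alone gives (1.59/12.5)² = 0.01618, so 5910 × 0.01618 = 95.62 mSv/h.
Further attenuation needed: 95.62/9.50 = 10.07.
n = log₂(10.07) = 3.332 half-value layers.
Thickness = 3.332 × 1.18 cm = 3.932 cm.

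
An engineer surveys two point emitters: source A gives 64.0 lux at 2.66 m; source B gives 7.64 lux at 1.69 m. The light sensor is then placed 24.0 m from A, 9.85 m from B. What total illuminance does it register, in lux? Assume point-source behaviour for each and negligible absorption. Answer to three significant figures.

1.01 lux

Each source contributes Iᵢ·(dᵢ/rᵢ)²; contributions add.
A: 64.0 × (2.66/24.0)² = 0.7862 lux
B: 7.64 × (1.69/9.85)² = 0.2249 lux
Total = 0.7862 + 0.2249 = 1.011 lux.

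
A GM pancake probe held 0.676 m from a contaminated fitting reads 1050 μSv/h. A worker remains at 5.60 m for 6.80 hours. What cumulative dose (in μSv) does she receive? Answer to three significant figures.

104 μSv

Using I₁d₁² = I₂d₂², rate at 5.60 m:
1050 × (0.676/5.60)² = 1050 × 0.01457 = 15.30 μSv/h.
Dose = rate × time = 15.30 μSv/h × 6.800 h = 104.0 μSv.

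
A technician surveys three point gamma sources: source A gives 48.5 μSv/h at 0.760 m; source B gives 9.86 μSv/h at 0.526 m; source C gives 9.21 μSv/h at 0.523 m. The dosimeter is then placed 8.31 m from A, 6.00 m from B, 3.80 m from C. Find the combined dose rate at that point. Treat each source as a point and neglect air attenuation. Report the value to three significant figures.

Each source contributes Iᵢ·(dᵢ/rᵢ)²; contributions add.
A: 48.5 × (0.760/8.31)² = 0.4057 μSv/h
B: 9.86 × (0.526/6.00)² = 0.07578 μSv/h
C: 9.21 × (0.523/3.80)² = 0.1745 μSv/h
Total = 0.4057 + 0.07578 + 0.1745 = 0.6560 μSv/h.

0.656 μSv/h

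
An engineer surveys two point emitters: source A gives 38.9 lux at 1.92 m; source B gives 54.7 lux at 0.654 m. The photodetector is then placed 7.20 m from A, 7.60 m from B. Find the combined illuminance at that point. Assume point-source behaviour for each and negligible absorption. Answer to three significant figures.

By superposition, sum each source's inverse-square contribution:
A: 38.9 × (1.92/7.20)² = 2.766 lux
B: 54.7 × (0.654/7.60)² = 0.4051 lux
Total = 2.766 + 0.4051 = 3.171 lux.

3.17 lux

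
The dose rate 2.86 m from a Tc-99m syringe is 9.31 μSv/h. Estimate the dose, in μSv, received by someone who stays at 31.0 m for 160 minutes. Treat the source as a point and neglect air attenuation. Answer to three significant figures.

0.211 μSv

Intensity scales as (d₁/d₂)², so rate at 31.0 m:
(2.86/31.0)² = 0.008512, so 9.31 × 0.008512 = 0.07925 μSv/h.
Dose = rate × time = 0.07925 μSv/h × 2.667 h = 0.2114 μSv.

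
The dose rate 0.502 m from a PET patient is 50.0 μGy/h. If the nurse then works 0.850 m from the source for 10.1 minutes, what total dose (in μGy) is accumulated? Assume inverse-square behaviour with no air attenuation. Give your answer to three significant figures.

2.94 μGy

By the inverse-square law, rate at 0.850 m:
50.0 × (0.502/0.850)² = 50.0 × 0.3488 = 17.44 μGy/h.
Dose = rate × time = 17.44 μGy/h × 0.1683 h = 2.935 μGy.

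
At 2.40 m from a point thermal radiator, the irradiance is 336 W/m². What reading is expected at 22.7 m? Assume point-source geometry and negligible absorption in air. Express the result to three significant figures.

3.76 W/m²

Intensity scales as (d₁/d₂)², so the rate at 22.7 m is
336 × (2.40/22.7)² = 336 × 0.01118 = 3.756 W/m².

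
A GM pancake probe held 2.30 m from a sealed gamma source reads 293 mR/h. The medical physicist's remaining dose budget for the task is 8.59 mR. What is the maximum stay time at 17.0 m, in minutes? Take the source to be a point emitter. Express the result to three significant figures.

96.1 min

Since intensity falls as 1/r², rate at 17.0 m:
293 × (2.30/17.0)² = 293 × 0.01830 = 5.362 mR/h.
Stay time = 8.59 mR ÷ 5.362 mR/h = 1.602 h = 96.12 min.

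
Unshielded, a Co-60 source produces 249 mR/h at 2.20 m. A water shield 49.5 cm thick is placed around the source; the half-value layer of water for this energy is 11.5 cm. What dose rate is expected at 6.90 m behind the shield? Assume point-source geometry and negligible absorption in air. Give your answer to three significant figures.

Distance alone: (2.20/6.90)² = 0.1017, so 249 × 0.1017 = 25.32 mR/h.
Shield: 49.5/11.5 = 4.304 half-value layers → attenuation 2^(−4.304) = 0.05063.
Combined: 25.32 × 0.05063 = 1.282 mR/h.

1.28 mR/h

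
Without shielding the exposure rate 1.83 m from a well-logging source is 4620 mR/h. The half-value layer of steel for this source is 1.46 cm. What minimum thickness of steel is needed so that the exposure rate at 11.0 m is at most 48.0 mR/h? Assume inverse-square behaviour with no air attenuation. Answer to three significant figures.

At 11.0 m, distance alone gives 4620 × (1.83/11.0)² = 4620 × 0.02768 = 127.9 mR/h.
Further attenuation needed: 127.9/48.0 = 2.665.
n = log₂(2.665) = 1.414 half-value layers.
Thickness = 1.414 × 1.46 cm = 2.064 cm.

2.06 cm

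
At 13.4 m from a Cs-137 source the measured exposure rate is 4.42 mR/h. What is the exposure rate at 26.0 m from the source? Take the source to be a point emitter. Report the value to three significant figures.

1.17 mR/h

Applying the 1/r² law, scaling from 13.4 m to 26.0 m:
(13.4/26.0)² = 0.2656, so 4.42 × 0.2656 = 1.174 mR/h.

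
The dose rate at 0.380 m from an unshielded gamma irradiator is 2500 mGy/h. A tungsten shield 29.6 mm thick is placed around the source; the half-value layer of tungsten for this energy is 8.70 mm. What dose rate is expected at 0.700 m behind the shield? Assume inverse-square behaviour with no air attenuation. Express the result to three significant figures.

Distance alone: (0.380/0.700)² = 0.2947, so 2500 × 0.2947 = 736.8 mGy/h.
Shield: 29.6/8.70 = 3.402 half-value layers → attenuation 2^(−3.402) = 0.09460.
Combined: 736.8 × 0.09460 = 69.70 mGy/h.

69.7 mGy/h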